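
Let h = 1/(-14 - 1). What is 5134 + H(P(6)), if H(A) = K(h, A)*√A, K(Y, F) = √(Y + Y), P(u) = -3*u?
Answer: 5134 - 2*√15/5 ≈ 5132.5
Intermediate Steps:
h = -1/15 (h = 1/(-15) = -1/15 ≈ -0.066667)
K(Y, F) = √2*√Y (K(Y, F) = √(2*Y) = √2*√Y)
H(A) = I*√30*√A/15 (H(A) = (√2*√(-1/15))*√A = (√2*(I*√15/15))*√A = (I*√30/15)*√A = I*√30*√A/15)
5134 + H(P(6)) = 5134 + I*√30*√(-3*6)/15 = 5134 + I*√30*√(-18)/15 = 5134 + I*√30*(3*I*√2)/15 = 5134 - 2*√15/5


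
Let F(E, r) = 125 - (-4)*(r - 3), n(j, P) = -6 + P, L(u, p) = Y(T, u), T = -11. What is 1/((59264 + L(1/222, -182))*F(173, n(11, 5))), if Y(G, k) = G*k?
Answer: 222/1434069073 ≈ 1.5480e-7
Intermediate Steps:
L(u, p) = -11*u
F(E, r) = 113 + 4*r (F(E, r) = 125 - (-4)*(-3 + r) = 125 - (12 - 4*r) = 125 + (-12 + 4*r) = 113 + 4*r)
1/((59264 + L(1/222, -182))*F(173, n(11, 5))) = 1/((59264 - 11/222)*(113 + 4*(-6 + 5))) = 1/((59264 - 11*1/222)*(113 + 4*(-1))) = 1/((59264 - 11/222)*(113 - 4)) = 1/((13156597/222)*109) = (222/13156597)*(1/109) = 222/1434069073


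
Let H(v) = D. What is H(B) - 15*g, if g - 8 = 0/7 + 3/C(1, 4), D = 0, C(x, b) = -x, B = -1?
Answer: -75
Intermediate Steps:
H(v) = 0
g = 5 (g = 8 + (0/7 + 3/((-1*1))) = 8 + (0*(1/7) + 3/(-1)) = 8 + (0 + 3*(-1)) = 8 + (0 - 3) = 8 - 3 = 5)
H(B) - 15*g = 0 - 15*5 = 0 - 75 = -75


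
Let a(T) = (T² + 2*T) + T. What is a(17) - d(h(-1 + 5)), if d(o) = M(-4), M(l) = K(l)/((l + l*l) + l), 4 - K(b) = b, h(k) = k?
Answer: 339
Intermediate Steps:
a(T) = T² + 3*T
K(b) = 4 - b
M(l) = (4 - l)/(l² + 2*l) (M(l) = (4 - l)/((l + l*l) + l) = (4 - l)/((l + l²) + l) = (4 - l)/(l² + 2*l))
d(o) = 1 (d(o) = (4 - 1*(-4))/((-4)*(2 - 4)) = -¼*(4 + 4)/(-2) = -¼*(-½)*8 = 1)
a(17) - d(h(-1 + 5)) = 17*(3 + 17) - 1*1 = 17*20 - 1 = 340 - 1 = 339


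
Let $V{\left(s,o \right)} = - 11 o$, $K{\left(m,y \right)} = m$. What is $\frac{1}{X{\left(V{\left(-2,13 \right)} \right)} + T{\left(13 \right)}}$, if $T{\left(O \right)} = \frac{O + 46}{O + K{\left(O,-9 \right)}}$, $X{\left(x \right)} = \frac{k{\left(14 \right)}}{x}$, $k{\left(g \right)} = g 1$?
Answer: $\frac{286}{621} \approx 0.46055$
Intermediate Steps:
$k{\left(g \right)} = g$
$X{\left(x \right)} = \frac{14}{x}$
$T{\left(O \right)} = \frac{46 + O}{2 O}$ ($T{\left(O \right)} = \frac{O + 46}{O + O} = \frac{46 + O}{2 O}$)
$\frac{1}{X{\left(V{\left(-2,13 \right)} \right)} + T{\left(13 \right)}} = \frac{1}{\frac{14}{\left(-11\right) 13} + \frac{46 + 13}{2 \cdot 13}} = \frac{1}{\frac{14}{-143} + \frac{1}{2} \cdot \frac{1}{13} \cdot 59} = \frac{1}{14 \left(- \frac{1}{143}\right) + \frac{59}{26}} = \frac{1}{- \frac{14}{143} + \frac{59}{26}} = \frac{1}{\frac{621}{286}} = \frac{286}{621}$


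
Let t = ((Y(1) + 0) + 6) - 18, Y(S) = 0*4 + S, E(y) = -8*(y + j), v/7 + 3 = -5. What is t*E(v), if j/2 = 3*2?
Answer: -3872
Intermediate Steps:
v = -56 (v = -21 + 7*(-5) = -21 - 35 = -56)
j = 12 (j = 2*(3*2) = 2*6 = 12)
E(y) = -96 - 8*y (E(y) = -8*(y + 12) = -8*(12 + y) = -96 - 8*y)
Y(S) = S (Y(S) = 0 + S = S)
t = -11 (t = ((1 + 0) + 6) - 18 = (1 + 6) - 18 = 7 - 18 = -11)
t*E(v) = -11*(-96 - 8*(-56)) = -11*(-96 + 448) = -11*352 = -3872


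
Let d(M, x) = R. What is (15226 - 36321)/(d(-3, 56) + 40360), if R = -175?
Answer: -4219/8037 ≈ -0.52495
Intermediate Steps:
d(M, x) = -175
(15226 - 36321)/(d(-3, 56) + 40360) = (15226 - 36321)/(-175 + 40360) = -21095/40185 = -21095*1/40185 = -4219/8037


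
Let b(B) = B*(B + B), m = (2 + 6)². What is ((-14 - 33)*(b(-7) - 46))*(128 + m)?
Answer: -469248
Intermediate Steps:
m = 64 (m = 8² = 64)
b(B) = 2*B² (b(B) = B*(2*B) = 2*B²)
((-14 - 33)*(b(-7) - 46))*(128 + m) = ((-14 - 33)*(2*(-7)² - 46))*(128 + 64) = -47*(2*49 - 46)*192 = -47*(98 - 46)*192 = -47*52*192 = -2444*192 = -469248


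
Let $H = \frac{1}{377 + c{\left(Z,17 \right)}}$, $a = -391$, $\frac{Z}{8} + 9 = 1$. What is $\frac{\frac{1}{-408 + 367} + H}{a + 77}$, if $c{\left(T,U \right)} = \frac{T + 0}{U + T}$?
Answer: $\frac{7928}{114469171} \approx 6.9259 \cdot 10^{-5}$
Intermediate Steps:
$Z = -64$ ($Z = -72 + 8 \cdot 1 = -72 + 8 = -64$)
$c{\left(T,U \right)} = \frac{T}{T + U}$
$H = \frac{47}{17783}$ ($H = \frac{1}{377 - \frac{64}{-64 + 17}} = \frac{1}{377 - \frac{64}{-47}} = \frac{1}{377 - - \frac{64}{47}} = \frac{1}{377 + \frac{64}{47}} = \frac{1}{\frac{17783}{47}} = \frac{47}{17783} \approx 0.002643$)
$\frac{\frac{1}{-408 + 367} + H}{a + 77} = \frac{\frac{1}{-408 + 367} + \frac{47}{17783}}{-391 + 77} = \frac{\frac{1}{-41} + \frac{47}{17783}}{-314} = \left(- \frac{1}{41} + \frac{47}{17783}\right) \left(- \frac{1}{314}\right) = \left(- \frac{15856}{729103}\right) \left(- \frac{1}{314}\right) = \frac{7928}{114469171}$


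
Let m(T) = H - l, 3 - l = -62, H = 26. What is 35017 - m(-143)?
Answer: 35056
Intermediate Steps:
l = 65 (l = 3 - 1*(-62) = 3 + 62 = 65)
m(T) = -39 (m(T) = 26 - 1*65 = 26 - 65 = -39)
35017 - m(-143) = 35017 - 1*(-39) = 35017 + 39 = 35056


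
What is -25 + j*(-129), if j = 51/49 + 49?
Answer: -317533/49 ≈ -6480.3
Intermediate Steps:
j = 2452/49 (j = 51*(1/49) + 49 = 51/49 + 49 = 2452/49 ≈ 50.041)
-25 + j*(-129) = -25 + (2452/49)*(-129) = -25 - 316308/49 = -317533/49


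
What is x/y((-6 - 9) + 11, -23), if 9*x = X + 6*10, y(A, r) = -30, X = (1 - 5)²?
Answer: -38/135 ≈ -0.28148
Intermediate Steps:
X = 16 (X = (-4)² = 16)
x = 76/9 (x = (16 + 6*10)/9 = (16 + 60)/9 = (⅑)*76 = 76/9 ≈ 8.4444)
x/y((-6 - 9) + 11, -23) = (76/9)/(-30) = (76/9)*(-1/30) = -38/135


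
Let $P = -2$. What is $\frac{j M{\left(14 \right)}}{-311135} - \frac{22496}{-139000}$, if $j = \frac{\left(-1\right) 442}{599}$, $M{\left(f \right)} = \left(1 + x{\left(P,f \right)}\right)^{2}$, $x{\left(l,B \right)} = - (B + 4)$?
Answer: $\frac{105258301626}{647635280875} \approx 0.16253$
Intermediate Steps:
$x{\left(l,B \right)} = -4 - B$ ($x{\left(l,B \right)} = - (4 + B) = -4 - B$)
$M{\left(f \right)} = \left(-3 - f\right)^{2}$ ($M{\left(f \right)} = \left(1 - \left(4 + f\right)\right)^{2} = \left(-3 - f\right)^{2}$)
$j = - \frac{442}{599}$ ($j = \left(-442\right) \frac{1}{599} = - \frac{442}{599} \approx -0.7379$)
$\frac{j M{\left(14 \right)}}{-311135} - \frac{22496}{-139000} = \frac{\left(- \frac{442}{599}\right) \left(3 + 14\right)^{2}}{-311135} - \frac{22496}{-139000} = - \frac{442 \cdot 17^{2}}{599} \left(- \frac{1}{311135}\right) - - \frac{2812}{17375} = \left(- \frac{442}{599}\right) 289 \left(- \frac{1}{311135}\right) + \frac{2812}{17375} = \left(- \frac{127738}{599}\right) \left(- \frac{1}{311135}\right) + \frac{2812}{17375} = \frac{127738}{186369865} + \frac{2812}{17375} = \frac{105258301626}{647635280875}$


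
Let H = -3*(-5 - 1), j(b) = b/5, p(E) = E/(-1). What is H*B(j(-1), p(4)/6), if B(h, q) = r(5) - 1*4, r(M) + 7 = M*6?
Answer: 342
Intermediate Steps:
p(E) = -E (p(E) = E*(-1) = -E)
j(b) = b/5 (j(b) = b*(1/5) = b/5)
r(M) = -7 + 6*M (r(M) = -7 + M*6 = -7 + 6*M)
B(h, q) = 19 (B(h, q) = (-7 + 6*5) - 1*4 = (-7 + 30) - 4 = 23 - 4 = 19)
H = 18 (H = -3*(-6) = 18)
H*B(j(-1), p(4)/6) = 18*19 = 342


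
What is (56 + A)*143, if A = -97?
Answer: -5863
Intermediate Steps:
(56 + A)*143 = (56 - 97)*143 = -41*143 = -5863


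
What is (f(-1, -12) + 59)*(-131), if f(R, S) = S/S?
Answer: -7860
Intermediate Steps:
f(R, S) = 1
(f(-1, -12) + 59)*(-131) = (1 + 59)*(-131) = 60*(-131) = -7860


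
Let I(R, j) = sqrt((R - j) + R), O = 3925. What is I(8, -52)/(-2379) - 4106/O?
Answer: -4106/3925 - 2*sqrt(17)/2379 ≈ -1.0496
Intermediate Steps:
I(R, j) = sqrt(-j + 2*R)
I(8, -52)/(-2379) - 4106/O = sqrt(-1*(-52) + 2*8)/(-2379) - 4106/3925 = sqrt(52 + 16)*(-1/2379) - 4106*1/3925 = sqrt(68)*(-1/2379) - 4106/3925 = (2*sqrt(17))*(-1/2379) - 4106/3925 = -2*sqrt(17)/2379 - 4106/3925 = -4106/3925 - 2*sqrt(17)/2379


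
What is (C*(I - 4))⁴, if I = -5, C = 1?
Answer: 6561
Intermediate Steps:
(C*(I - 4))⁴ = (1*(-5 - 4))⁴ = (1*(-9))⁴ = (-9)⁴ = 6561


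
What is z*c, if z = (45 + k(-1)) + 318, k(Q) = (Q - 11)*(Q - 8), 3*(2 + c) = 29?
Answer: 3611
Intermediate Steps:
c = 23/3 (c = -2 + (1/3)*29 = -2 + 29/3 = 23/3 ≈ 7.6667)
k(Q) = (-11 + Q)*(-8 + Q)
z = 471 (z = (45 + (88 + (-1)**2 - 19*(-1))) + 318 = (45 + (88 + 1 + 19)) + 318 = (45 + 108) + 318 = 153 + 318 = 471)
z*c = 471*(23/3) = 3611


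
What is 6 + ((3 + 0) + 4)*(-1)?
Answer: -1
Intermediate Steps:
6 + ((3 + 0) + 4)*(-1) = 6 + (3 + 4)*(-1) = 6 + 7*(-1) = 6 - 7 = -1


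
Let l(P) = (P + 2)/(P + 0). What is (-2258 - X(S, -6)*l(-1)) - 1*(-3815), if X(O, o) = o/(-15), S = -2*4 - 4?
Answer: 7787/5 ≈ 1557.4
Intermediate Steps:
S = -12 (S = -8 - 4 = -12)
X(O, o) = -o/15 (X(O, o) = o*(-1/15) = -o/15)
l(P) = (2 + P)/P
(-2258 - X(S, -6)*l(-1)) - 1*(-3815) = (-2258 - (-1/15*(-6))*(2 - 1)/(-1)) - 1*(-3815) = (-2258 - 2*(-1*1)/5) + 3815 = (-2258 - 2*(-1)/5) + 3815 = (-2258 - 1*(-⅖)) + 3815 = (-2258 + ⅖) + 3815 = -11288/5 + 3815 = 7787/5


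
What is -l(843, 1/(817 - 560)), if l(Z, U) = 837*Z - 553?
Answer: -705038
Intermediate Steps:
l(Z, U) = -553 + 837*Z
-l(843, 1/(817 - 560)) = -(-553 + 837*843) = -(-553 + 705591) = -1*705038 = -705038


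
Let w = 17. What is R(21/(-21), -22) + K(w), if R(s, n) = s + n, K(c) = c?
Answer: -6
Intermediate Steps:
R(s, n) = n + s
R(21/(-21), -22) + K(w) = (-22 + 21/(-21)) + 17 = (-22 + 21*(-1/21)) + 17 = (-22 - 1) + 17 = -23 + 17 = -6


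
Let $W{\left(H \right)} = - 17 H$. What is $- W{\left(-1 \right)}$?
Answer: $-17$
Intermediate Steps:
$- W{\left(-1 \right)} = - \left(-17\right) \left(-1\right) = \left(-1\right) 17 = -17$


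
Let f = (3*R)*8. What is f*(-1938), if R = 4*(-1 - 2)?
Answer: 558144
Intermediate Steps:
R = -12 (R = 4*(-3) = -12)
f = -288 (f = (3*(-12))*8 = -36*8 = -288)
f*(-1938) = -288*(-1938) = 558144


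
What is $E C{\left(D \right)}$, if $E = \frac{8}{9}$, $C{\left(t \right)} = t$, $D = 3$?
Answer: $\frac{8}{3} \approx 2.6667$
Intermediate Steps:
$E = \frac{8}{9}$ ($E = 8 \cdot \frac{1}{9} = \frac{8}{9} \approx 0.88889$)
$E C{\left(D \right)} = \frac{8}{9} \cdot 3 = \frac{8}{3}$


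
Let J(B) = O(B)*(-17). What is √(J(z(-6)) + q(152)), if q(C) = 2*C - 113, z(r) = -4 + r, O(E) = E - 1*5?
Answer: √446 ≈ 21.119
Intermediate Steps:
O(E) = -5 + E (O(E) = E - 5 = -5 + E)
q(C) = -113 + 2*C
J(B) = 85 - 17*B (J(B) = (-5 + B)*(-17) = 85 - 17*B)
√(J(z(-6)) + q(152)) = √((85 - 17*(-4 - 6)) + (-113 + 2*152)) = √((85 - 17*(-10)) + (-113 + 304)) = √((85 + 170) + 191) = √(255 + 191) = √446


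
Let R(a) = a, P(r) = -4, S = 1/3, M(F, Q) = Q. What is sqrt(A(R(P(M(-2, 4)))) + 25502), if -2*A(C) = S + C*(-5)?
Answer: sqrt(917706)/6 ≈ 159.66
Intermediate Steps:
S = 1/3 ≈ 0.33333
A(C) = -1/6 + 5*C/2 (A(C) = -(1/3 + C*(-5))/2 = -(1/3 - 5*C)/2 = -1/6 + 5*C/2)
sqrt(A(R(P(M(-2, 4)))) + 25502) = sqrt((-1/6 + (5/2)*(-4)) + 25502) = sqrt((-1/6 - 10) + 25502) = sqrt(-61/6 + 25502) = sqrt(152951/6) = sqrt(917706)/6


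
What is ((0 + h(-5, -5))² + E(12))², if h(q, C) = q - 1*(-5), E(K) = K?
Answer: 144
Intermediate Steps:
h(q, C) = 5 + q (h(q, C) = q + 5 = 5 + q)
((0 + h(-5, -5))² + E(12))² = ((0 + (5 - 5))² + 12)² = ((0 + 0)² + 12)² = (0² + 12)² = (0 + 12)² = 12² = 144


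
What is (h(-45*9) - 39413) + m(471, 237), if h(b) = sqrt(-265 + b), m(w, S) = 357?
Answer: -39056 + I*sqrt(670) ≈ -39056.0 + 25.884*I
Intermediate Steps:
(h(-45*9) - 39413) + m(471, 237) = (sqrt(-265 - 45*9) - 39413) + 357 = (sqrt(-265 - 405) - 39413) + 357 = (sqrt(-670) - 39413) + 357 = (I*sqrt(670) - 39413) + 357 = (-39413 + I*sqrt(670)) + 357 = -39056 + I*sqrt(670)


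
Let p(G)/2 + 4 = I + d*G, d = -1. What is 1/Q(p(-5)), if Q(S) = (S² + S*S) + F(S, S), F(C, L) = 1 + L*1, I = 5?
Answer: 1/301 ≈ 0.0033223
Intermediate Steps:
F(C, L) = 1 + L
p(G) = 2 - 2*G (p(G) = -8 + 2*(5 - G) = -8 + (10 - 2*G) = 2 - 2*G)
Q(S) = 1 + S + 2*S² (Q(S) = (S² + S*S) + (1 + S) = (S² + S²) + (1 + S) = 2*S² + (1 + S) = 1 + S + 2*S²)
1/Q(p(-5)) = 1/(1 + (2 - 2*(-5)) + 2*(2 - 2*(-5))²) = 1/(1 + (2 + 10) + 2*(2 + 10)²) = 1/(1 + 12 + 2*12²) = 1/(1 + 12 + 2*144) = 1/(1 + 12 + 288) = 1/301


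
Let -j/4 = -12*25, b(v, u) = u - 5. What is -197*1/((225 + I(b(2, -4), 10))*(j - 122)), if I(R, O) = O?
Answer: -197/253330 ≈ -0.00077764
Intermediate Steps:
b(v, u) = -5 + u
j = 1200 (j = -(-48)*25 = -4*(-300) = 1200)
-197*1/((225 + I(b(2, -4), 10))*(j - 122)) = -197*1/((225 + 10)*(1200 - 122)) = -197/(235*1078) = -197/253330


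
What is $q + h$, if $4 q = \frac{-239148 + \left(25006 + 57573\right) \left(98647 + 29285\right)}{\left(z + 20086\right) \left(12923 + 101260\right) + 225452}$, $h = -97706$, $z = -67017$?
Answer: $- \frac{523559941227596}{5358496921} \approx -97707.0$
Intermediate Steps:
$q = - \frac{2641064370}{5358496921}$ ($q = \frac{\left(-239148 + \left(25006 + 57573\right) \left(98647 + 29285\right)\right) \frac{1}{\left(-67017 + 20086\right) \left(12923 + 101260\right) + 225452}}{4} = \frac{\left(-239148 + 82579 \cdot 127932\right) \frac{1}{\left(-46931\right) 114183 + 225452}}{4} = \frac{\left(-239148 + 10564496628\right) \frac{1}{-5358722373 + 225452}}{4} = \frac{10564257480 \frac{1}{-5358496921}}{4} = \frac{10564257480 \left(- \frac{1}{5358496921}\right)}{4} = \frac{1}{4} \left(- \frac{10564257480}{5358496921}\right) = - \frac{2641064370}{5358496921} \approx -0.49287$)
$q + h = - \frac{2641064370}{5358496921} - 97706 = - \frac{523559941227596}{5358496921}$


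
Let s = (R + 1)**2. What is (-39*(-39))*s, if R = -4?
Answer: 13689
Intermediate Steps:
s = 9 (s = (-4 + 1)**2 = (-3)**2 = 9)
(-39*(-39))*s = -39*(-39)*9 = 1521*9 = 13689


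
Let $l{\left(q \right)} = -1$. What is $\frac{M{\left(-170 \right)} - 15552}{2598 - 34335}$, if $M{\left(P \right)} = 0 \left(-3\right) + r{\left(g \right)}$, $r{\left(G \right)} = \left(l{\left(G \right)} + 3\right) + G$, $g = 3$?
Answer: $\frac{15547}{31737} \approx 0.48987$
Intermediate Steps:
$r{\left(G \right)} = 2 + G$ ($r{\left(G \right)} = \left(-1 + 3\right) + G = 2 + G$)
$M{\left(P \right)} = 5$ ($M{\left(P \right)} = 0 \left(-3\right) + \left(2 + 3\right) = 0 + 5 = 5$)
$\frac{M{\left(-170 \right)} - 15552}{2598 - 34335} = \frac{5 - 15552}{2598 - 34335} = - \frac{15547}{-31737} = \left(-15547\right) \left(- \frac{1}{31737}\right) = \frac{15547}{31737}$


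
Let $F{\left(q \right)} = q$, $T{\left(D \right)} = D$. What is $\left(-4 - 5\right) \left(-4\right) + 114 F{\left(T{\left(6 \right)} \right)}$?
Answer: $720$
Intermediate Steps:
$\left(-4 - 5\right) \left(-4\right) + 114 F{\left(T{\left(6 \right)} \right)} = \left(-4 - 5\right) \left(-4\right) + 114 \cdot 6 = \left(-9\right) \left(-4\right) + 684 = 36 + 684 = 720$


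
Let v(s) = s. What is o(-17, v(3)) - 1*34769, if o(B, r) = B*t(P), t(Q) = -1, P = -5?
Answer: -34752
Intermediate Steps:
o(B, r) = -B (o(B, r) = B*(-1) = -B)
o(-17, v(3)) - 1*34769 = -1*(-17) - 1*34769 = 17 - 34769 = -34752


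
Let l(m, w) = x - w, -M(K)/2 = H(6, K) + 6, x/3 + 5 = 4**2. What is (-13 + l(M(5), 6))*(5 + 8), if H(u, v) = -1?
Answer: 182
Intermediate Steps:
x = 33 (x = -15 + 3*4**2 = -15 + 3*16 = -15 + 48 = 33)
M(K) = -10 (M(K) = -2*(-1 + 6) = -2*5 = -10)
l(m, w) = 33 - w
(-13 + l(M(5), 6))*(5 + 8) = (-13 + (33 - 1*6))*(5 + 8) = (-13 + (33 - 6))*13 = (-13 + 27)*13 = 14*13 = 182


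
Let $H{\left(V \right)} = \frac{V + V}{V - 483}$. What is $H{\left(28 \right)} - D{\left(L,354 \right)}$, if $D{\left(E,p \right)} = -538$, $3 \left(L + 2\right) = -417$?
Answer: $\frac{34962}{65} \approx 537.88$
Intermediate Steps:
$L = -141$ ($L = -2 + \frac{1}{3} \left(-417\right) = -2 - 139 = -141$)
$H{\left(V \right)} = \frac{2 V}{-483 + V}$
$H{\left(28 \right)} - D{\left(L,354 \right)} = 2 \cdot 28 \frac{1}{-483 + 28} - -538 = 2 \cdot 28 \frac{1}{-455} + 538 = 2 \cdot 28 \left(- \frac{1}{455}\right) + 538 = - \frac{8}{65} + 538 = \frac{34962}{65}$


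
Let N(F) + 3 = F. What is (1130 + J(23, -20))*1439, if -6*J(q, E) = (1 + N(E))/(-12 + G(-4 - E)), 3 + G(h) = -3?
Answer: 87791951/54 ≈ 1.6258e+6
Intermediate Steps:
G(h) = -6 (G(h) = -3 - 3 = -6)
N(F) = -3 + F
J(q, E) = -1/54 + E/108 (J(q, E) = -(1 + (-3 + E))/(6*(-12 - 6)) = -(-2 + E)/(6*(-18)) = -(-2 + E)*(-1)/(6*18) = -(⅑ - E/18)/6 = -1/54 + E/108)
(1130 + J(23, -20))*1439 = (1130 + (-1/54 + (1/108)*(-20)))*1439 = (1130 + (-1/54 - 5/27))*1439 = (1130 - 11/54)*1439 = (61009/54)*1439 = 87791951/54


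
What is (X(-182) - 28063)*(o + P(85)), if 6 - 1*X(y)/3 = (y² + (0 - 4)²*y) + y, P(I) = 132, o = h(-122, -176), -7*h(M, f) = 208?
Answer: -84584660/7 ≈ -1.2084e+7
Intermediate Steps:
h(M, f) = -208/7 (h(M, f) = -⅐*208 = -208/7)
o = -208/7 ≈ -29.714
X(y) = 18 - 51*y - 3*y² (X(y) = 18 - 3*((y² + (0 - 4)²*y) + y) = 18 - 3*((y² + (-4)²*y) + y) = 18 - 3*((y² + 16*y) + y) = 18 - 3*(y² + 17*y) = 18 + (-51*y - 3*y²) = 18 - 51*y - 3*y²)
(X(-182) - 28063)*(o + P(85)) = ((18 - 51*(-182) - 3*(-182)²) - 28063)*(-208/7 + 132) = ((18 + 9282 - 3*33124) - 28063)*(716/7) = ((18 + 9282 - 99372) - 28063)*(716/7) = (-90072 - 28063)*(716/7) = -118135*716/7 = -84584660/7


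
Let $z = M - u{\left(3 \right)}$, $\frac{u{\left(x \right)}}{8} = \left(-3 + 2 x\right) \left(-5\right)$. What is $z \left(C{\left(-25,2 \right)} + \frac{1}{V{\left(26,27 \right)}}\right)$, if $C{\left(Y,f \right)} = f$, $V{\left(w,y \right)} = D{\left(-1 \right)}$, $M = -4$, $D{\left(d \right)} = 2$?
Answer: $290$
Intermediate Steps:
$V{\left(w,y \right)} = 2$
$u{\left(x \right)} = 120 - 80 x$ ($u{\left(x \right)} = 8 \left(-3 + 2 x\right) \left(-5\right) = 8 \left(15 - 10 x\right) = 120 - 80 x$)
$z = 116$ ($z = -4 - \left(120 - 240\right) = -4 - -120 = -4 + 120 = 116$)
$z \left(C{\left(-25,2 \right)} + \frac{1}{V{\left(26,27 \right)}}\right) = 116 \left(2 + \frac{1}{2}\right) = 116 \cdot \frac{5}{2} = 290$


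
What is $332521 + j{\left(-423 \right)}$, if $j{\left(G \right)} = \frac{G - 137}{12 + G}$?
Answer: $\frac{136666691}{411} \approx 3.3252 \cdot 10^{5}$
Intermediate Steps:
$j{\left(G \right)} = \frac{-137 + G}{12 + G}$
$332521 + j{\left(-423 \right)} = 332521 + \frac{-137 - 423}{12 - 423} = 332521 + \frac{1}{-411} \left(-560\right) = 332521 - - \frac{560}{411} = 332521 + \frac{560}{411} = \frac{136666691}{411}$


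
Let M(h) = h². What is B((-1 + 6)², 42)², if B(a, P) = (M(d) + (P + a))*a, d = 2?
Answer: 3150625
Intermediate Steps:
B(a, P) = a*(4 + P + a) (B(a, P) = (2² + (P + a))*a = (4 + (P + a))*a = (4 + P + a)*a = a*(4 + P + a))
B((-1 + 6)², 42)² = ((-1 + 6)²*(4 + 42 + (-1 + 6)²))² = (5²*(4 + 42 + 5²))² = (25*(4 + 42 + 25))² = (25*71)² = 1775² = 3150625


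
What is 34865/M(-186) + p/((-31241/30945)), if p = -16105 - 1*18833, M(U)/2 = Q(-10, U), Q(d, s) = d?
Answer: 4106782147/124964 ≈ 32864.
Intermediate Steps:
M(U) = -20 (M(U) = 2*(-10) = -20)
p = -34938 (p = -16105 - 18833 = -34938)
34865/M(-186) + p/((-31241/30945)) = 34865/(-20) - 34938/((-31241/30945)) = 34865*(-1/20) - 34938/((-31241*1/30945)) = -6973/4 - 34938/(-31241/30945) = -6973/4 - 34938*(-30945/31241) = -6973/4 + 1081156410/31241 = 4106782147/124964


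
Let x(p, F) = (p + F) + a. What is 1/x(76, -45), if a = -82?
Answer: -1/51 ≈ -0.019608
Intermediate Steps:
x(p, F) = -82 + F + p (x(p, F) = (p + F) - 82 = (F + p) - 82 = -82 + F + p)
1/x(76, -45) = 1/(-82 - 45 + 76) = 1/(-51) = -1/51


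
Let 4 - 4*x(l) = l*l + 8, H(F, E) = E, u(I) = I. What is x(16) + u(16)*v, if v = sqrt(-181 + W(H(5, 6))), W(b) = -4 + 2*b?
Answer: -65 + 16*I*sqrt(173) ≈ -65.0 + 210.45*I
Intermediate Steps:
x(l) = -1 - l**2/4 (x(l) = 1 - (l*l + 8)/4 = 1 - (l**2 + 8)/4 = 1 - (8 + l**2)/4 = 1 + (-2 - l**2/4) = -1 - l**2/4)
v = I*sqrt(173) (v = sqrt(-181 + (-4 + 2*6)) = sqrt(-181 + (-4 + 12)) = sqrt(-181 + 8) = sqrt(-173) = I*sqrt(173) ≈ 13.153*I)
x(16) + u(16)*v = (-1 - 1/4*16**2) + 16*(I*sqrt(173)) = (-1 - 1/4*256) + 16*I*sqrt(173) = (-1 - 64) + 16*I*sqrt(173) = -65 + 16*I*sqrt(173)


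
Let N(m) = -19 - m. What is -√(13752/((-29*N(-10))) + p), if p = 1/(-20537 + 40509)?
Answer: -3*√490978391585/289594 ≈ -7.2588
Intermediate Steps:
p = 1/19972 ≈ 5.0070e-5
-√(13752/((-29*N(-10))) + p) = -√(13752/((-29*(-19 - 1*(-10)))) + 1/19972) = -√(13752/((-29*(-19 + 10))) + 1/19972) = -√(13752/((-29*(-9))) + 1/19972) = -√(13752/261 + 1/19972) = -√(13752*(1/261) + 1/19972) = -√(1528/29 + 1/19972) = -√(30517245/579188) = -3*√490978391585/289594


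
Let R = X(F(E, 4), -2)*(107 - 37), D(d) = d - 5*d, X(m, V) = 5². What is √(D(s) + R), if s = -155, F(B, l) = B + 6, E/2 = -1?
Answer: √2370 ≈ 48.683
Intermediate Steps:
E = -2 (E = 2*(-1) = -2)
F(B, l) = 6 + B
X(m, V) = 25
D(d) = -4*d
R = 1750 (R = 25*(107 - 37) = 25*70 = 1750)
√(D(s) + R) = √(-4*(-155) + 1750) = √(620 + 1750) = √2370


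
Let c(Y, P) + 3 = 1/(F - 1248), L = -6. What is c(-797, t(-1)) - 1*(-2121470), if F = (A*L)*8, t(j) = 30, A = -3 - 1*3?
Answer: 2036608319/960 ≈ 2.1215e+6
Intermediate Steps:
A = -6 (A = -3 - 3 = -6)
F = 288 (F = -6*(-6)*8 = 36*8 = 288)
c(Y, P) = -2881/960 (c(Y, P) = -3 + 1/(288 - 1248) = -3 + 1/(-960) = -3 - 1/960 = -2881/960)
c(-797, t(-1)) - 1*(-2121470) = -2881/960 - 1*(-2121470) = -2881/960 + 2121470 = 2036608319/960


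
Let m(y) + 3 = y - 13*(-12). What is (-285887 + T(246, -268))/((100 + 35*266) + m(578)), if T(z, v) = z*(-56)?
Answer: -299663/10141 ≈ -29.550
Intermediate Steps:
T(z, v) = -56*z
m(y) = 153 + y (m(y) = -3 + (y - 13*(-12)) = -3 + (y + 156) = -3 + (156 + y) = 153 + y)
(-285887 + T(246, -268))/((100 + 35*266) + m(578)) = (-285887 - 56*246)/((100 + 35*266) + (153 + 578)) = (-285887 - 13776)/((100 + 9310) + 731) = -299663/(9410 + 731) = -299663/10141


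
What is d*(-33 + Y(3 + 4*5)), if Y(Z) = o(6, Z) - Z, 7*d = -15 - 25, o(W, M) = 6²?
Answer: 800/7 ≈ 114.29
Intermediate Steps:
o(W, M) = 36
d = -40/7 (d = (-15 - 25)/7 = (⅐)*(-40) = -40/7 ≈ -5.7143)
Y(Z) = 36 - Z
d*(-33 + Y(3 + 4*5)) = -40*(-33 + (36 - (3 + 4*5)))/7 = -40*(-33 + (36 - (3 + 20)))/7 = -40*(-33 + (36 - 1*23))/7 = -40*(-33 + (36 - 23))/7 = -40*(-33 + 13)/7 = -40/7*(-20) = 800/7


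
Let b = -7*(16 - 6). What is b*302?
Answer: -21140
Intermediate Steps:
b = -70 (b = -7*10 = -70)
b*302 = -70*302 = -21140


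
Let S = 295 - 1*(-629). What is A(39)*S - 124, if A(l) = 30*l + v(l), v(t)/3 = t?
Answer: 1189064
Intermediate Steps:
S = 924 (S = 295 + 629 = 924)
v(t) = 3*t
A(l) = 33*l (A(l) = 30*l + 3*l = 33*l)
A(39)*S - 124 = (33*39)*924 - 124 = 1287*924 - 124 = 1189188 - 124 = 1189064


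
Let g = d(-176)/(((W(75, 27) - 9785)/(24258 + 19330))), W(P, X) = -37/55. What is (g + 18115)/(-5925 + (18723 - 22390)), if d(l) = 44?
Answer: -2411056855/1290632376 ≈ -1.8681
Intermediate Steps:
W(P, X) = -37/55 (W(P, X) = -37*1/55 = -37/55)
g = -26370740/134553 (g = 44/(((-37/55 - 9785)/(24258 + 19330))) = 44/((-538212/55/43588)) = 44/((-538212/55*1/43588)) = 44/(-134553/599335) = 44*(-599335/134553) = -26370740/134553 ≈ -195.99)
(g + 18115)/(-5925 + (18723 - 22390)) = (-26370740/134553 + 18115)/(-5925 + (18723 - 22390)) = 2411056855/(134553*(-5925 - 3667)) = (2411056855/134553)/(-9592) = (2411056855/134553)*(-1/9592) = -2411056855/1290632376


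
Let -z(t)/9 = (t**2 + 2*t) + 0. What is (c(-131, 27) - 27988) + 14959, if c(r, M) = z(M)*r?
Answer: 910128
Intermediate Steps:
z(t) = -18*t - 9*t**2 (z(t) = -9*((t**2 + 2*t) + 0) = -9*(t**2 + 2*t) = -18*t - 9*t**2)
c(r, M) = -9*M*r*(2 + M) (c(r, M) = (-9*M*(2 + M))*r = -9*M*r*(2 + M))
(c(-131, 27) - 27988) + 14959 = (-9*27*(-131)*(2 + 27) - 27988) + 14959 = (-9*27*(-131)*29 - 27988) + 14959 = (923157 - 27988) + 14959 = 895169 + 14959 = 910128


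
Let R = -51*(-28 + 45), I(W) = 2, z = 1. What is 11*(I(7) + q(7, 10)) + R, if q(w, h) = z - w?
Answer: -911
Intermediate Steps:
q(w, h) = 1 - w
R = -867 (R = -51*17 = -867)
11*(I(7) + q(7, 10)) + R = 11*(2 + (1 - 1*7)) - 867 = 11*(2 + (1 - 7)) - 867 = 11*(2 - 6) - 867 = 11*(-4) - 867 = -44 - 867 = -911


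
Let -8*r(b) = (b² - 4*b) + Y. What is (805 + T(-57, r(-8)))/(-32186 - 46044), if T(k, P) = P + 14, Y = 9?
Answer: -6447/625840 ≈ -0.010301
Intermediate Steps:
r(b) = -9/8 + b/2 - b²/8 (r(b) = -((b² - 4*b) + 9)/8 = -(9 + b² - 4*b)/8 = -9/8 + b/2 - b²/8)
T(k, P) = 14 + P
(805 + T(-57, r(-8)))/(-32186 - 46044) = (805 + (14 + (-9/8 + (½)*(-8) - ⅛*(-8)²)))/(-32186 - 46044) = (805 + (14 + (-9/8 - 4 - ⅛*64)))/(-78230) = (805 + (14 + (-9/8 - 4 - 8)))*(-1/78230) = (805 + (14 - 105/8))*(-1/78230) = (805 + 7/8)*(-1/78230) = (6447/8)*(-1/78230) = -6447/625840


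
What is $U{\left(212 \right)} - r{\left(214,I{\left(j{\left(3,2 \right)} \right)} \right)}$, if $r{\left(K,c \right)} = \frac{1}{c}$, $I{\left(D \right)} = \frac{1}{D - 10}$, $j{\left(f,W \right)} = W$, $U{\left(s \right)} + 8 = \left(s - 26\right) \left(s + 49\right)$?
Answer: $48546$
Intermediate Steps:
$U{\left(s \right)} = -8 + \left(-26 + s\right) \left(49 + s\right)$ ($U{\left(s \right)} = -8 + \left(s - 26\right) \left(s + 49\right) = -8 + \left(-26 + s\right) \left(49 + s\right)$)
$I{\left(D \right)} = \frac{1}{-10 + D}$
$U{\left(212 \right)} - r{\left(214,I{\left(j{\left(3,2 \right)} \right)} \right)} = \left(-1282 + 212^{2} + 23 \cdot 212\right) - \frac{1}{\frac{1}{-10 + 2}} = \left(-1282 + 44944 + 4876\right) - \frac{1}{\frac{1}{-8}} = 48538 - \frac{1}{- \frac{1}{8}} = 48538 - -8 = 48538 + 8 = 48546$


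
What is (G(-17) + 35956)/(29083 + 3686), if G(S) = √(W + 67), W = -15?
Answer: 35956/32769 + 2*√13/32769 ≈ 1.0975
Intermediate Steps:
G(S) = 2*√13 (G(S) = √(-15 + 67) = √52 = 2*√13)
(G(-17) + 35956)/(29083 + 3686) = (2*√13 + 35956)/(29083 + 3686) = (35956 + 2*√13)/32769 = (35956 + 2*√13)*(1/32769) = 35956/32769 + 2*√13/32769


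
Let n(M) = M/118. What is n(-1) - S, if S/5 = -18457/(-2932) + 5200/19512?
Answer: -13845690359/421917732 ≈ -32.816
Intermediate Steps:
S = 234612115/7151148 (S = 5*(-18457/(-2932) + 5200/19512) = 5*(-18457*(-1/2932) + 5200*(1/19512)) = 5*(18457/2932 + 650/2439) = 5*(46922423/7151148) = 234612115/7151148 ≈ 32.808)
n(M) = M/118 (n(M) = M*(1/118) = M/118)
n(-1) - S = (1/118)*(-1) - 1*234612115/7151148 = -1/118 - 234612115/7151148 = -13845690359/421917732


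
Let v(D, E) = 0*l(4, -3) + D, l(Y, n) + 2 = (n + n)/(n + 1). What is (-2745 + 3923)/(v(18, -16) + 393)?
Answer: 1178/411 ≈ 2.8662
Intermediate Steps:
l(Y, n) = -2 + 2*n/(1 + n) (l(Y, n) = -2 + (n + n)/(n + 1) = -2 + (2*n)/(1 + n) = -2 + 2*n/(1 + n))
v(D, E) = D (v(D, E) = 0*(-2/(1 - 3)) + D = 0*(-2/(-2)) + D = 0*(-2*(-½)) + D = 0*1 + D = 0 + D = D)
(-2745 + 3923)/(v(18, -16) + 393) = (-2745 + 3923)/(18 + 393) = 1178/411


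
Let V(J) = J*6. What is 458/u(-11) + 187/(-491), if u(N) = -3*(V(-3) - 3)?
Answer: 213097/30933 ≈ 6.8890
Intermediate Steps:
V(J) = 6*J
u(N) = 63 (u(N) = -3*(6*(-3) - 3) = -3*(-18 - 3) = -3*(-21) = 63)
458/u(-11) + 187/(-491) = 458/63 + 187/(-491) = 458*(1/63) + 187*(-1/491) = 458/63 - 187/491 = 213097/30933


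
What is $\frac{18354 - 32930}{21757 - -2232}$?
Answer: $- \frac{14576}{23989} \approx -0.60761$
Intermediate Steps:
$\frac{18354 - 32930}{21757 - -2232} = - \frac{14576}{21757 + 2232} = - \frac{14576}{23989}$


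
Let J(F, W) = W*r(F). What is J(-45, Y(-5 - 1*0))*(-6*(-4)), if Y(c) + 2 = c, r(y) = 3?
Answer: -504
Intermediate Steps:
Y(c) = -2 + c
J(F, W) = 3*W (J(F, W) = W*3 = 3*W)
J(-45, Y(-5 - 1*0))*(-6*(-4)) = (3*(-2 + (-5 - 1*0)))*(-6*(-4)) = (3*(-2 + (-5 + 0)))*24 = (3*(-2 - 5))*24 = (3*(-7))*24 = -21*24 = -504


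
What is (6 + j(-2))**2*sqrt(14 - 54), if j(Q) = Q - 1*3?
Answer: 2*I*sqrt(10) ≈ 6.3246*I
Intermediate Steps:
j(Q) = -3 + Q (j(Q) = Q - 3 = -3 + Q)
(6 + j(-2))**2*sqrt(14 - 54) = (6 + (-3 - 2))**2*sqrt(14 - 54) = (6 - 5)**2*sqrt(-40) = 1**2*(2*I*sqrt(10)) = 1*(2*I*sqrt(10)) = 2*I*sqrt(10)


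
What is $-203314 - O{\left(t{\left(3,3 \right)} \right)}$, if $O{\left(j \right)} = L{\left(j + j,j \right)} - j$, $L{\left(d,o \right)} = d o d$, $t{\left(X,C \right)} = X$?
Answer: $-203419$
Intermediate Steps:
$L{\left(d,o \right)} = o d^{2}$
$O{\left(j \right)} = - j + 4 j^{3}$ ($O{\left(j \right)} = j \left(j + j\right)^{2} - j = j \left(2 j\right)^{2} - j = j 4 j^{2} - j = 4 j^{3} - j = - j + 4 j^{3}$)
$-203314 - O{\left(t{\left(3,3 \right)} \right)} = -203314 - \left(\left(-1\right) 3 + 4 \cdot 3^{3}\right) = -203314 - \left(-3 + 4 \cdot 27\right) = -203314 - \left(-3 + 108\right) = -203314 - 105 = -203419$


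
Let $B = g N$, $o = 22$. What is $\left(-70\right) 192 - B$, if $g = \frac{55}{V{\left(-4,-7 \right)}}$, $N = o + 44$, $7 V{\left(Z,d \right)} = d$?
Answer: $-9810$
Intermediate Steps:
$V{\left(Z,d \right)} = \frac{d}{7}$
$N = 66$ ($N = 22 + 44 = 66$)
$g = -55$ ($g = \frac{55}{\frac{1}{7} \left(-7\right)} = \frac{55}{-1} = 55 \left(-1\right) = -55$)
$B = -3630$ ($B = \left(-55\right) 66 = -3630$)
$\left(-70\right) 192 - B = \left(-70\right) 192 - -3630 = -13440 + 3630 = -9810$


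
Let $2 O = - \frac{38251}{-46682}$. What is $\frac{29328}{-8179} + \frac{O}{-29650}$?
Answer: $- \frac{81187331827729}{22641456225400} \approx -3.5858$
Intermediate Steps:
$O = \frac{38251}{93364}$ ($O = \frac{\left(-38251\right) \frac{1}{-46682}}{2} = \frac{\left(-38251\right) \left(- \frac{1}{46682}\right)}{2} = \frac{1}{2} \cdot \frac{38251}{46682} = \frac{38251}{93364} \approx 0.4097$)
$\frac{29328}{-8179} + \frac{O}{-29650} = \frac{29328}{-8179} + \frac{38251}{93364 \left(-29650\right)} = 29328 \left(- \frac{1}{8179}\right) + \frac{38251}{93364} \left(- \frac{1}{29650}\right) = - \frac{29328}{8179} - \frac{38251}{2768242600} = - \frac{81187331827729}{22641456225400}$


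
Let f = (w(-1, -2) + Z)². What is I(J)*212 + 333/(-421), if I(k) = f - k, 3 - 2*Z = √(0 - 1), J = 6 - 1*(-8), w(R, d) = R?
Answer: -1249861/421 - 106*I ≈ -2968.8 - 106.0*I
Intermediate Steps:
J = 14 (J = 6 + 8 = 14)
Z = 3/2 - I/2 (Z = 3/2 - √(0 - 1)/2 = 3/2 - I/2 ≈ 1.5 - 0.5*I)
f = (½ - I/2)² (f = (-1 + (3/2 - I/2))² = (½ - I/2)² ≈ -0.5*I)
I(k) = -k - I/2 (I(k) = -I/2 - k = -k - I/2)
I(J)*212 + 333/(-421) = (-1*14 - I/2)*212 + 333/(-421) = (-14 - I/2)*212 + 333*(-1/421) = (-2968 - 106*I) - 333/421 = -1249861/421 - 106*I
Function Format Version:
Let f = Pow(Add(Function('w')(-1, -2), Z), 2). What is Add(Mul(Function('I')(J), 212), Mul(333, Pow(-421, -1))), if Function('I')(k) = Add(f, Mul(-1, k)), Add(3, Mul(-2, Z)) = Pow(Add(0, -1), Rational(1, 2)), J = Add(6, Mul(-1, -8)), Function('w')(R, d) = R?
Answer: Add(Rational(-1249861, 421), Mul(-106, I)) ≈ Add(-2968.8, Mul(-106.00, I))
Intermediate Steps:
J = 14 (J = Add(6, 8) = 14)
Z = Add(Rational(3, 2), Mul(Rational(-1, 2), I)) (Z = Add(Rational(3, 2), Mul(Rational(-1, 2), Pow(Add(0, -1), Rational(1, 2)))) = Add(Rational(3, 2), Mul(Rational(-1, 2), Pow(-1, Rational(1, 2)))) = Add(Rational(3, 2), Mul(Rational(-1, 2), I)) ≈ Add(1.5000, Mul(-0.50000, I)))
f = Pow(Add(Rational(1, 2), Mul(Rational(-1, 2), I)), 2) (f = Pow(Add(-1, Add(Rational(3, 2), Mul(Rational(-1, 2), I))), 2) = Pow(Add(Rational(1, 2), Mul(Rational(-1, 2), I)), 2) ≈ Mul(-0.50000, I))
Function('I')(k) = Add(Mul(-1, k), Mul(Rational(-1, 2), I)) (Function('I')(k) = Add(Mul(Rational(-1, 2), I), Mul(-1, k)) = Add(Mul(-1, k), Mul(Rational(-1, 2), I)))
Add(Mul(Function('I')(J), 212), Mul(333, Pow(-421, -1))) = Add(Mul(Add(Mul(-1, 14), Mul(Rational(-1, 2), I)), 212), Mul(333, Pow(-421, -1))) = Add(Mul(Add(-14, Mul(Rational(-1, 2), I)), 212), Mul(333, Rational(-1, 421))) = Add(Add(-2968, Mul(-106, I)), Rational(-333, 421)) = Add(Rational(-1249861, 421), Mul(-106, I))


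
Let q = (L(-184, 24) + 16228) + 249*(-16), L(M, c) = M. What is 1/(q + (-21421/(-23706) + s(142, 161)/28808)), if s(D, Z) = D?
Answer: 170730612/2059166296325 ≈ 8.2913e-5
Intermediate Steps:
q = 12060 (q = (-184 + 16228) + 249*(-16) = 16044 - 3984 = 12060)
1/(q + (-21421/(-23706) + s(142, 161)/28808)) = 1/(12060 + (-21421/(-23706) + 142/28808)) = 1/(12060 + (-21421*(-1/23706) + 142*(1/28808))) = 1/(12060 + (21421/23706 + 71/14404)) = 1/(12060 + 155115605/170730612) = 1/(2059166296325/170730612) = 170730612/2059166296325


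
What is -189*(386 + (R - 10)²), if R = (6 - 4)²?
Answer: -79758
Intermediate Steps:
R = 4 (R = 2² = 4)
-189*(386 + (R - 10)²) = -189*(386 + (4 - 10)²) = -189*(386 + (-6)²) = -189*(386 + 36) = -189*422 = -79758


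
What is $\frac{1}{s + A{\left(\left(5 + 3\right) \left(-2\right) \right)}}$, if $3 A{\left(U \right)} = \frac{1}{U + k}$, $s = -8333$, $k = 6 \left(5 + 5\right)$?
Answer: $- \frac{132}{1099955} \approx -0.00012$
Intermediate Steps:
$k = 60$ ($k = 6 \cdot 10 = 60$)
$A{\left(U \right)} = \frac{1}{3 \left(60 + U\right)}$ ($A{\left(U \right)} = \frac{1}{3 \left(U + 60\right)} = \frac{1}{3 \left(60 + U\right)}$)
$\frac{1}{s + A{\left(\left(5 + 3\right) \left(-2\right) \right)}} = \frac{1}{-8333 + \frac{1}{3 \left(60 + \left(5 + 3\right) \left(-2\right)\right)}} = \frac{1}{-8333 + \frac{1}{3 \left(60 + 8 \left(-2\right)\right)}} = \frac{1}{-8333 + \frac{1}{3 \left(60 - 16\right)}} = \frac{1}{-8333 + \frac{1}{3 \cdot 44}} = \frac{1}{-8333 + \frac{1}{3} \cdot \frac{1}{44}} = \frac{1}{-8333 + \frac{1}{132}} = \frac{1}{- \frac{1099955}{132}} = - \frac{132}{1099955}$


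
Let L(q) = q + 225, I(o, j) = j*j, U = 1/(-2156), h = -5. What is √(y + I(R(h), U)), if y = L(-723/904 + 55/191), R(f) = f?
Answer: √486087678569668011/46532948 ≈ 14.983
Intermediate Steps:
U = -1/2156 ≈ -0.00046382
I(o, j) = j²
L(q) = 225 + q
y = 38761027/172664 (y = 225 + (-723/904 + 55/191) = 225 - 88373/172664 = 38761027/172664 ≈ 224.49)
√(y + I(R(h), U)) = √(38761027/172664 + (-1/2156)²) = √(38761027/172664 + 1/4648336) = √(22521784671717/100325035888) = √486087678569668011/46532948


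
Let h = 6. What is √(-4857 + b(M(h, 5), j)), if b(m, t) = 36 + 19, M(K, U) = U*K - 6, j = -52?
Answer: 49*I*√2 ≈ 69.297*I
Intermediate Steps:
M(K, U) = -6 + K*U (M(K, U) = K*U - 6 = -6 + K*U)
b(m, t) = 55
√(-4857 + b(M(h, 5), j)) = √(-4857 + 55) = √(-4802) = 49*I*√2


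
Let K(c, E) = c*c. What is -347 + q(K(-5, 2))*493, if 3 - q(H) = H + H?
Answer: -23518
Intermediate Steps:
K(c, E) = c²
q(H) = 3 - 2*H (q(H) = 3 - (H + H) = 3 - 2*H)
-347 + q(K(-5, 2))*493 = -347 + (3 - 2*(-5)²)*493 = -347 + (3 - 2*25)*493 = -347 + (3 - 50)*493 = -347 - 47*493 = -347 - 23171 = -23518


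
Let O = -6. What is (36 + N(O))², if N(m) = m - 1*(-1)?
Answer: 961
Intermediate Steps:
N(m) = 1 + m (N(m) = m + 1 = 1 + m)
(36 + N(O))² = (36 + (1 - 6))² = (36 - 5)² = 31² = 961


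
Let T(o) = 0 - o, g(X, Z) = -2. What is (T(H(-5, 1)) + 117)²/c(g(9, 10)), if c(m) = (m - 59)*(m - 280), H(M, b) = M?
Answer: 122/141 ≈ 0.86525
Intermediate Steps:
T(o) = -o
c(m) = (-280 + m)*(-59 + m) (c(m) = (-59 + m)*(-280 + m) = (-280 + m)*(-59 + m))
(T(H(-5, 1)) + 117)²/c(g(9, 10)) = (-1*(-5) + 117)²/(16520 + (-2)² - 339*(-2)) = (5 + 117)²/(16520 + 4 + 678) = 122²/17202 = 14884*(1/17202) = 122/141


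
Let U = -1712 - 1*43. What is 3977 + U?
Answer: 2222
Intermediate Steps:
U = -1755 (U = -1712 - 43 = -1755)
3977 + U = 3977 - 1755 = 2222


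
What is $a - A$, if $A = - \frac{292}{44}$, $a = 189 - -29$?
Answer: $\frac{2471}{11} \approx 224.64$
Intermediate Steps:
$a = 218$ ($a = 189 + 29 = 218$)
$A = - \frac{73}{11}$ ($A = \left(-292\right) \frac{1}{44} = - \frac{73}{11} \approx -6.6364$)
$a - A = 218 - - \frac{73}{11} = 218 + \frac{73}{11} = \frac{2471}{11}$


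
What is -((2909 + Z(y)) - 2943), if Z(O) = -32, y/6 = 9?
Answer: 66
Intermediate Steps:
y = 54 (y = 6*9 = 54)
-((2909 + Z(y)) - 2943) = -((2909 - 32) - 2943) = -(2877 - 2943) = -1*(-66) = 66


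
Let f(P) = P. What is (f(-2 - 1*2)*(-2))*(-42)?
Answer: -336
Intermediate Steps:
(f(-2 - 1*2)*(-2))*(-42) = ((-2 - 1*2)*(-2))*(-42) = ((-2 - 2)*(-2))*(-42) = -4*(-2)*(-42) = 8*(-42) = -336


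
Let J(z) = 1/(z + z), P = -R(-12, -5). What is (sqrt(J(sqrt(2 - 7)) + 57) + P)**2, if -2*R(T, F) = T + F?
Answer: (85 - sqrt(10)*sqrt(570 - I*sqrt(5)))**2/100 ≈ 0.90257 + 0.028141*I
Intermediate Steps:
R(T, F) = -F/2 - T/2 (R(T, F) = -(T + F)/2 = -(F + T)/2 = -F/2 - T/2)
P = -17/2 (P = -(-1/2*(-5) - 1/2*(-12)) = -(5/2 + 6) = -1*17/2 = -17/2 ≈ -8.5000)
J(z) = 1/(2*z)
(sqrt(J(sqrt(2 - 7)) + 57) + P)**2 = (sqrt(1/(2*(sqrt(2 - 7))) + 57) - 17/2)**2 = (sqrt(1/(2*(sqrt(-5))) + 57) - 17/2)**2 = (sqrt(1/(2*((I*sqrt(5)))) + 57) - 17/2)**2 = (sqrt((-I*sqrt(5)/5)/2 + 57) - 17/2)**2 = (sqrt(-I*sqrt(5)/10 + 57) - 17/2)**2 = (sqrt(57 - I*sqrt(5)/10) - 17/2)**2 = (-17/2 + sqrt(57 - I*sqrt(5)/10))**2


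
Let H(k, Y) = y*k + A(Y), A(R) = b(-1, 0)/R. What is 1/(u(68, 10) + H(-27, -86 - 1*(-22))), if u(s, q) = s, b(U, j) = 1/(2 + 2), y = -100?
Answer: 256/708607 ≈ 0.00036127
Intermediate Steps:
b(U, j) = ¼ (b(U, j) = 1/4 = ¼)
A(R) = 1/(4*R)
H(k, Y) = -100*k + 1/(4*Y)
1/(u(68, 10) + H(-27, -86 - 1*(-22))) = 1/(68 + (-100*(-27) + 1/(4*(-86 - 1*(-22))))) = 1/(68 + (2700 + 1/(4*(-86 + 22)))) = 1/(68 + (2700 + (¼)/(-64))) = 1/(68 + (2700 + (¼)*(-1/64))) = 1/(68 + (2700 - 1/256)) = 1/(68 + 691199/256) = 1/(708607/256) = 256/708607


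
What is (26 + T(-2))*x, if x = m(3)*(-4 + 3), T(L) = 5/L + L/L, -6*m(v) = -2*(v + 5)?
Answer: -196/3 ≈ -65.333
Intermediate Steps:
m(v) = 5/3 + v/3 (m(v) = -(-1)*(v + 5)/3 = -(-1)*(5 + v)/3 = -(-10 - 2*v)/6 = 5/3 + v/3)
T(L) = 1 + 5/L (T(L) = 5/L + 1 = 1 + 5/L)
x = -8/3 (x = (5/3 + (⅓)*3)*(-4 + 3) = (5/3 + 1)*(-1) = (8/3)*(-1) = -8/3 ≈ -2.6667)
(26 + T(-2))*x = (26 + (5 - 2)/(-2))*(-8/3) = (26 - ½*3)*(-8/3) = (26 - 3/2)*(-8/3) = (49/2)*(-8/3) = -196/3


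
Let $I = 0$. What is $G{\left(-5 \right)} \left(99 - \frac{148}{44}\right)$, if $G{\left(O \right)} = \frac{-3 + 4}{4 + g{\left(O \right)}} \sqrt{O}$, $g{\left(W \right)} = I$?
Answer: $\frac{263 i \sqrt{5}}{11} \approx 53.462 i$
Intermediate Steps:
$g{\left(W \right)} = 0$
$G{\left(O \right)} = \frac{\sqrt{O}}{4}$ ($G{\left(O \right)} = \frac{-3 + 4}{4 + 0} \sqrt{O} = 1 \cdot \frac{1}{4} \sqrt{O} = \frac{\sqrt{O}}{4}$)
$G{\left(-5 \right)} \left(99 - \frac{148}{44}\right) = \frac{\sqrt{-5}}{4} \left(99 - \frac{148}{44}\right) = \frac{i \sqrt{5}}{4} \left(99 - \frac{37}{11}\right) = \frac{i \sqrt{5}}{4} \cdot \frac{1052}{11} = \frac{263 i \sqrt{5}}{11}$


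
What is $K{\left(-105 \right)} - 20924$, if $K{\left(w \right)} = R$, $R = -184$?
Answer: $-21108$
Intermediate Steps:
$K{\left(w \right)} = -184$
$K{\left(-105 \right)} - 20924 = -184 - 20924 = -21108$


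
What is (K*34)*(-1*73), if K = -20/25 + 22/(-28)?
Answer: 137751/35 ≈ 3935.7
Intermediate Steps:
K = -111/70 (K = -20*1/25 + 22*(-1/28) = -4/5 - 11/14 = -111/70 ≈ -1.5857)
(K*34)*(-1*73) = (-111/70*34)*(-1*73) = -1887/35*(-73) = 137751/35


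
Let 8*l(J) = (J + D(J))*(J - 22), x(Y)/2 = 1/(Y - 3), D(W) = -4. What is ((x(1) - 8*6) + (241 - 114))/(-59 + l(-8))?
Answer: -39/7 ≈ -5.5714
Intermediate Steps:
x(Y) = 2/(-3 + Y) (x(Y) = 2/(Y - 3) = 2/(-3 + Y))
l(J) = (-22 + J)*(-4 + J)/8 (l(J) = ((J - 4)*(J - 22))/8 = ((-4 + J)*(-22 + J))/8 = ((-22 + J)*(-4 + J))/8 = (-22 + J)*(-4 + J)/8)
((x(1) - 8*6) + (241 - 114))/(-59 + l(-8)) = ((2/(-3 + 1) - 8*6) + (241 - 114))/(-59 + (11 - 13/4*(-8) + (⅛)*(-8)²)) = ((2/(-2) - 48) + 127)/(-59 + (11 + 26 + (⅛)*64)) = ((2*(-½) - 48) + 127)/(-59 + (11 + 26 + 8)) = ((-1 - 48) + 127)/(-59 + 45) = (-49 + 127)/(-14) = 78*(-1/14) = -39/7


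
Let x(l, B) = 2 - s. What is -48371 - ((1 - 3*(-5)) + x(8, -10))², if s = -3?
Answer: -48812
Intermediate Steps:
x(l, B) = 5 (x(l, B) = 2 - 1*(-3) = 2 + 3 = 5)
-48371 - ((1 - 3*(-5)) + x(8, -10))² = -48371 - ((1 - 3*(-5)) + 5)² = -48371 - ((1 + 15) + 5)² = -48371 - (16 + 5)² = -48371 - 1*21² = -48371 - 1*441 = -48371 - 441 = -48812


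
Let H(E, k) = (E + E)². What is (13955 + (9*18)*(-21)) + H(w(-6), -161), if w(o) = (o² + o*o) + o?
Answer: 27977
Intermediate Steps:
w(o) = o + 2*o² (w(o) = (o² + o²) + o = 2*o² + o = o + 2*o²)
H(E, k) = 4*E² (H(E, k) = (2*E)² = 4*E²)
(13955 + (9*18)*(-21)) + H(w(-6), -161) = (13955 + (9*18)*(-21)) + 4*(-6*(1 + 2*(-6)))² = (13955 + 162*(-21)) + 4*(-6*(1 - 12))² = (13955 - 3402) + 4*(-6*(-11))² = 10553 + 4*66² = 10553 + 4*4356 = 10553 + 17424 = 27977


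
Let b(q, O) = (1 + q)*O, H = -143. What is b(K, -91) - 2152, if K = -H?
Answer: -15256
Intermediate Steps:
K = 143 (K = -1*(-143) = 143)
b(q, O) = O*(1 + q)
b(K, -91) - 2152 = -91*(1 + 143) - 2152 = -91*144 - 2152 = -13104 - 2152 = -15256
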